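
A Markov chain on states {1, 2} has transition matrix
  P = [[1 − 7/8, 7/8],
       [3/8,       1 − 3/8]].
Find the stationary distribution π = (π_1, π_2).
π_1 = 3/10, π_2 = 7/10

Solve πP = π with π_1 + π_2 = 1. From πP = π: π_1 · (1 − 7/8) + π_2 · 3/8 = π_1 ⇒ π_2 · 3/8 = π_1 · 7/8 ⇒ π_2/π_1 = (7/8)/(3/8) = 7/3. Together with π_1 + π_2 = 1:
  π_1 = (3/8)/(7/8 + 3/8) = (3/8)/(5/4) = 3/10,
  π_2 = (7/8)/(7/8 + 3/8) = (7/8)/(5/4) = 7/10.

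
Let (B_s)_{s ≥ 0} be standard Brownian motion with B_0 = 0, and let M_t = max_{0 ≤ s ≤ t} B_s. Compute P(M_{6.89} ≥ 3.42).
P(M_{6.89} ≥ 3.42) = 2·P(B_{6.89} ≥ 3.42) = 2(1 − Φ(3.42/√6.89)) ≈ 0.1926

By the reflection principle for Brownian motion, P(M_t ≥ a) = 2 · P(B_t ≥ a) for a ≥ 0. Since B_t ~ N(0, t), P(B_t ≥ 3.42) = 1 − Φ(3.42/√t) = 1 − Φ(3.42/√6.89) = 1 − Φ(1.3029). So
  P(M_{6.89} ≥ 3.42) = 2(1 − Φ(1.3029)) ≈ 0.1926.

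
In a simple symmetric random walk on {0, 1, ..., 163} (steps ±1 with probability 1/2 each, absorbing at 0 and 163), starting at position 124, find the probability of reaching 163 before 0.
P(hit 163 before 0) = 124/163

Let u_k = P(hit 163 before 0 | start at k). Then u_0 = 0, u_163 = 1, and u_k = u_{k-1}/2 + u_{k+1}/2 for 1 ≤ k ≤ 162. This harmonic recurrence is solved by u_k = k/163, giving u_124 = 124/163.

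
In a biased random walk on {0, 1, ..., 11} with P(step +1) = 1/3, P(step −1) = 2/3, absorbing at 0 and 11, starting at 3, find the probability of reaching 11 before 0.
P(hit 11 before 0) = (1 − (2)^3) / (1 − (2)^11) = 7/2047

Let u_k denote P(reach 11 before 0 | start at k). Boundary: u_0 = 0, u_11 = 1. Recurrence: u_k = 1/3·u_{k+1} + 2/3·u_{k-1} for 1 ≤ k ≤ 10. Try u_k = A + B·r^k with r = q/p = (2/3)/(1/3) = 2. Substitution satisfies the recurrence; boundary conditions give:
  u_k = (1 − r^k) / (1 − r^N) = (1 − (2)^3) / (1 − (2)^11) = 7/2047.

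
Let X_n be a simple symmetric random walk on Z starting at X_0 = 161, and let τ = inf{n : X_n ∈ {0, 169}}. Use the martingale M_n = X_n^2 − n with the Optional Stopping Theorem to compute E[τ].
E[τ] = 1288

M_n = X_n^2 − n is a martingale (since E[X_{n+1}^2 | F_n] = X_n^2 + 1). By OST (τ has finite mean in a bounded region), E[M_τ] = E[M_0] = X_0^2 − 0 = 161^2 = 25921. Also E[M_τ] = E[X_τ^2] − E[τ]. The walk exits at 0 or 169, with P(hit 169 first) = 161/169, so E[X_τ^2] = 169^2 · 161/169 + 0 = 27209. Thus E[τ] = E[X_τ^2] − E[M_τ] = 27209 − 25921 = 1288 = 161(169 − 161) = 1288.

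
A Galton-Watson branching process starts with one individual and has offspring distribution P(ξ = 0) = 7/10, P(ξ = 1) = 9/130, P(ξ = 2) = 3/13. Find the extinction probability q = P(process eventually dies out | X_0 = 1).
q = 1

Mean offspring μ = 0·7/10 + 1·9/130 + 2·3/13 = 69/130 ≤ 1. For μ ≤ 1 with offspring not concentrated at 1, the Galton-Watson process goes extinct almost surely, so q = 1.
(Algebraic check: The pgf is f(s) = 7/10 + 9/130·s + 3/13·s². The extinction probability q is the smallest fixed point of f in [0, 1]. Setting s = f(s):
  3/13·s² + (9/130 − 1)·s + 7/10 = 0
  3/13·s² − (7/10 + 3/13)·s + 7/10 = 0
which factors as (s − 1)·(3/13·s − 7/10) = 0, giving roots s = 1 and s = (7/10)/(3/13) = 91/30. Since 91/30 ≥ 1, the smallest root in [0, 1] is s = 1.)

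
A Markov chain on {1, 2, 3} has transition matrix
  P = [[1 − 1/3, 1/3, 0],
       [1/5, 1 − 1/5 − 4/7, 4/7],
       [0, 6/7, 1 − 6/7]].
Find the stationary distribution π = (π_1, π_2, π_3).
π = (9/34, 15/34, 5/17)

This is a birth-death chain on three states, which satisfies detailed balance: π_1 · P_{12} = π_2 · P_{21} and π_2 · P_{23} = π_3 · P_{32}.
From π_1 · 1/3 = π_2 · 1/5: π_2/π_1 = (1/3)/(1/5) = 5/3.
From π_2 · 4/7 = π_3 · 6/7: π_3/π_2 = (4/7)/(6/7) = 2/3.
Take π_1 proportional to 1; then unnormalized π = (1, 5/3, 10/9). Normalize by dividing by the sum 34/9:
  π = (9/34, 15/34, 5/17).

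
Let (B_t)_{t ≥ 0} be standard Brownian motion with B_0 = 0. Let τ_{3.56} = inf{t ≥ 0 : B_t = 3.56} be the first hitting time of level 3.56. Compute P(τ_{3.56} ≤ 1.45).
P(τ_{3.56} ≤ 1.45) = 2(1 − Φ(3.56/√1.45)) = 2(1 − Φ(2.9564)) ≈ 0.0031

By the reflection principle for standard BM, P(τ_b ≤ t) = 2 · P(B_t ≥ b). Since B_t ~ N(0, t), P(B_t ≥ 3.56) = 1 − Φ(3.56/√t) = 1 − Φ(3.56/√1.45) = 1 − Φ(2.9564) ≈ 0.00156. Doubling: P(τ_{3.56} ≤ 1.45) ≈ 2 · 0.00156 = 0.00312 ≈ 0.0031.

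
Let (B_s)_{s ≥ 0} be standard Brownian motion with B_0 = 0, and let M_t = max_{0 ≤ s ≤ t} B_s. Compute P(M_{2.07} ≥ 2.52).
P(M_{2.07} ≥ 2.52) = 2·P(B_{2.07} ≥ 2.52) = 2(1 − Φ(2.52/√2.07)) ≈ 0.0799

By the reflection principle for Brownian motion, P(M_t ≥ a) = 2 · P(B_t ≥ a) for a ≥ 0. Since B_t ~ N(0, t), P(B_t ≥ 2.52) = 1 − Φ(2.52/√t) = 1 − Φ(2.52/√2.07) = 1 − Φ(1.7515). So
  P(M_{2.07} ≥ 2.52) = 2(1 − Φ(1.7515)) ≈ 0.0799.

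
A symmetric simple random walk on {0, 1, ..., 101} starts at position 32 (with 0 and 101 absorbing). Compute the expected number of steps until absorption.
E[τ | X_0 = 32] = 2208

Let v_k = E[τ | X_0 = k]. Boundary: v_0 = v_101 = 0. Recurrence: v_k = 1 + (v_{k-1} + v_{k+1})/2 for 1 ≤ k ≤ 100. The particular solution to v_k − (v_{k-1} + v_{k+1})/2 = 1 is v_k = −k^2. Adding homogeneous solution A + B k and matching boundaries gives v_k = k (101 − k). Substituting k = 32: v_32 = 32 · 69 = 2208.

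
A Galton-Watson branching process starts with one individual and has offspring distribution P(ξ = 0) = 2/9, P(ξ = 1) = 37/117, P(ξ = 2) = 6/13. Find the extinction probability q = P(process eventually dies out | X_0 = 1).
q = 13/27

The pgf is f(s) = 2/9 + 37/117·s + 6/13·s². The extinction probability q is the smallest fixed point of f in [0, 1]. Setting s = f(s):
  6/13·s² + (37/117 − 1)·s + 2/9 = 0
  6/13·s² − (2/9 + 6/13)·s + 2/9 = 0
which factors as (s − 1)·(6/13·s − 2/9) = 0, giving roots s = 1 and s = (2/9)/(6/13) = 13/27.
Mean offspring μ = 37/117 + 2·6/13 = 145/117 > 1 (supercritical), so q < 1. The extinction probability is the smaller root: q = (2/9)/(6/13) = 13/27.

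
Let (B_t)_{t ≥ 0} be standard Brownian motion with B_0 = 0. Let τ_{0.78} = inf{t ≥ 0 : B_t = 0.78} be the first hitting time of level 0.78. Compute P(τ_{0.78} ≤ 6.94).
P(τ_{0.78} ≤ 6.94) = 2(1 − Φ(0.78/√6.94)) = 2(1 − Φ(0.2961)) ≈ 0.7672

By the reflection principle for standard BM, P(τ_b ≤ t) = 2 · P(B_t ≥ b). Since B_t ~ N(0, t), P(B_t ≥ 0.78) = 1 − Φ(0.78/√t) = 1 − Φ(0.78/√6.94) = 1 − Φ(0.2961) ≈ 0.38358. Doubling: P(τ_{0.78} ≤ 6.94) ≈ 2 · 0.38358 = 0.76716 ≈ 0.7672.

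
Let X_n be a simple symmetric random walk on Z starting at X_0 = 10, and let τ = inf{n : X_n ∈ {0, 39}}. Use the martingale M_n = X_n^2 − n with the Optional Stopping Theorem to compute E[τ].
E[τ] = 290

M_n = X_n^2 − n is a martingale (since E[X_{n+1}^2 | F_n] = X_n^2 + 1). By OST (τ has finite mean in a bounded region), E[M_τ] = E[M_0] = X_0^2 − 0 = 10^2 = 100. Also E[M_τ] = E[X_τ^2] − E[τ]. The walk exits at 0 or 39, with P(hit 39 first) = 10/39, so E[X_τ^2] = 39^2 · 10/39 + 0 = 390. Thus E[τ] = E[X_τ^2] − E[M_τ] = 390 − 100 = 290 = 10(39 − 10) = 290.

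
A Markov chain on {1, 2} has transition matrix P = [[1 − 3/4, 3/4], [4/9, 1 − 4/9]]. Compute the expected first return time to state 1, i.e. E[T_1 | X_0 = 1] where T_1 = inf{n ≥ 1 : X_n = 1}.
E[T_1 | X_0 = 1] = 1/π_1 = 43/16

For an irreducible recurrent Markov chain with stationary distribution π, E[T_i | X_0 = i] = 1/π_i (Kac's formula). Here π_1 = (4/9)/(3/4 + 4/9) = (4/9)/(43/36) = 16/43, so E[T_1 | X_0 = 1] = 1/π_1 = (3/4 + 4/9)/(4/9) = (43/36)/(4/9) = 43/16.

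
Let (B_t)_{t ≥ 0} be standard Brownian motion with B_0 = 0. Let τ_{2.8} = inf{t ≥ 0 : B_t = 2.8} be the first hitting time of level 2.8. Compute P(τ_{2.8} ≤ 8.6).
P(τ_{2.8} ≤ 8.6) = 2(1 − Φ(2.8/√8.6)) = 2(1 − Φ(0.9548)) ≈ 0.3397

By the reflection principle for standard BM, P(τ_b ≤ t) = 2 · P(B_t ≥ b). Since B_t ~ N(0, t), P(B_t ≥ 2.8) = 1 − Φ(2.8/√t) = 1 − Φ(2.8/√8.6) = 1 − Φ(0.9548) ≈ 0.16984. Doubling: P(τ_{2.8} ≤ 8.6) ≈ 2 · 0.16984 = 0.33968 ≈ 0.3397.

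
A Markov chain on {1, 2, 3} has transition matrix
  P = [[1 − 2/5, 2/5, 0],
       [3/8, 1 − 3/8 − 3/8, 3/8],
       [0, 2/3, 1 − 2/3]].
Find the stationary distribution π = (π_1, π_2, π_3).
π = (3/8, 2/5, 9/40)

This is a birth-death chain on three states, which satisfies detailed balance: π_1 · P_{12} = π_2 · P_{21} and π_2 · P_{23} = π_3 · P_{32}.
From π_1 · 2/5 = π_2 · 3/8: π_2/π_1 = (2/5)/(3/8) = 16/15.
From π_2 · 3/8 = π_3 · 2/3: π_3/π_2 = (3/8)/(2/3) = 9/16.
Take π_1 proportional to 1; then unnormalized π = (1, 16/15, 3/5). Normalize by dividing by the sum 8/3:
  π = (3/8, 2/5, 9/40).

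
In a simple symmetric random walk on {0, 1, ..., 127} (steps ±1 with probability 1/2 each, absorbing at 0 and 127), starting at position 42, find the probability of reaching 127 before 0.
P(hit 127 before 0) = 42/127

Let u_k = P(hit 127 before 0 | start at k). Then u_0 = 0, u_127 = 1, and u_k = u_{k-1}/2 + u_{k+1}/2 for 1 ≤ k ≤ 126. This harmonic recurrence is solved by u_k = k/127, giving u_42 = 42/127.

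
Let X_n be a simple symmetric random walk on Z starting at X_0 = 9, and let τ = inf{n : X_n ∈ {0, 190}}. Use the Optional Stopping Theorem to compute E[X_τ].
E[X_τ] = 9

X_n is a martingale and τ is a bounded-mean stopping time (indeed τ is finite a.s. with bounded expectation since the walk is in a bounded region). By the OST, E[X_τ] = E[X_0] = 9. Equivalently: E[X_τ] = 190 · P(hit 190 first) + 0 · P(hit 0 first) = 190 · (9/190) = 9.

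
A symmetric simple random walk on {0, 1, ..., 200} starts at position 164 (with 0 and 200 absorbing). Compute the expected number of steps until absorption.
E[τ | X_0 = 164] = 5904

Let v_k = E[τ | X_0 = k]. Boundary: v_0 = v_200 = 0. Recurrence: v_k = 1 + (v_{k-1} + v_{k+1})/2 for 1 ≤ k ≤ 199. The particular solution to v_k − (v_{k-1} + v_{k+1})/2 = 1 is v_k = −k^2. Adding homogeneous solution A + B k and matching boundaries gives v_k = k (200 − k). Substituting k = 164: v_164 = 164 · 36 = 5904.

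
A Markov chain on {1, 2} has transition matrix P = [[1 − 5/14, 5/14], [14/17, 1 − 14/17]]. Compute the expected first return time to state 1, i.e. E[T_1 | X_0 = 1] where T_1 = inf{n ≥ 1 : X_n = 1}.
E[T_1 | X_0 = 1] = 1/π_1 = 281/196

For an irreducible recurrent Markov chain with stationary distribution π, E[T_i | X_0 = i] = 1/π_i (Kac's formula). Here π_1 = (14/17)/(5/14 + 14/17) = (14/17)/(281/238) = 196/281, so E[T_1 | X_0 = 1] = 1/π_1 = (5/14 + 14/17)/(14/17) = (281/238)/(14/17) = 281/196.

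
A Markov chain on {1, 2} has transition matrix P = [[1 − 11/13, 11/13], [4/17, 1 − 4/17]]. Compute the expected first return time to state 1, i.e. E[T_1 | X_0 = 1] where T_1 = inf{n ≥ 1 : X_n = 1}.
E[T_1 | X_0 = 1] = 1/π_1 = 239/52

For an irreducible recurrent Markov chain with stationary distribution π, E[T_i | X_0 = i] = 1/π_i (Kac's formula). Here π_1 = (4/17)/(11/13 + 4/17) = (4/17)/(239/221) = 52/239, so E[T_1 | X_0 = 1] = 1/π_1 = (11/13 + 4/17)/(4/17) = (239/221)/(4/17) = 239/52.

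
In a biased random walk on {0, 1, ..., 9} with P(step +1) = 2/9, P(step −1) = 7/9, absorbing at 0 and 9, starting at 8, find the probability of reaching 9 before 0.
P(hit 9 before 0) = (1 − (7/2)^8) / (1 − (7/2)^9) = 2305818/8070619

Let u_k denote P(reach 9 before 0 | start at k). Boundary: u_0 = 0, u_9 = 1. Recurrence: u_k = 2/9·u_{k+1} + 7/9·u_{k-1} for 1 ≤ k ≤ 8. Try u_k = A + B·r^k with r = q/p = (7/9)/(2/9) = 7/2. Substitution satisfies the recurrence; boundary conditions give:
  u_k = (1 − r^k) / (1 − r^N) = (1 − (7/2)^8) / (1 − (7/2)^9) = 2305818/8070619.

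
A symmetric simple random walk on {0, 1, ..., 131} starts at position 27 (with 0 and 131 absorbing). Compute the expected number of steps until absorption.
E[τ | X_0 = 27] = 2808

Let v_k = E[τ | X_0 = k]. Boundary: v_0 = v_131 = 0. Recurrence: v_k = 1 + (v_{k-1} + v_{k+1})/2 for 1 ≤ k ≤ 130. The particular solution to v_k − (v_{k-1} + v_{k+1})/2 = 1 is v_k = −k^2. Adding homogeneous solution A + B k and matching boundaries gives v_k = k (131 − k). Substituting k = 27: v_27 = 27 · 104 = 2808.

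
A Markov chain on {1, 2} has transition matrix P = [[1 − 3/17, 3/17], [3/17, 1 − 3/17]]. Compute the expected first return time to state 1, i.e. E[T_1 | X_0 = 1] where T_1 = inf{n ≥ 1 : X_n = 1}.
E[T_1 | X_0 = 1] = 1/π_1 = 2

For an irreducible recurrent Markov chain with stationary distribution π, E[T_i | X_0 = i] = 1/π_i (Kac's formula). Here π_1 = (3/17)/(3/17 + 3/17) = (3/17)/(6/17) = 1/2, so E[T_1 | X_0 = 1] = 1/π_1 = (3/17 + 3/17)/(3/17) = (6/17)/(3/17) = 2.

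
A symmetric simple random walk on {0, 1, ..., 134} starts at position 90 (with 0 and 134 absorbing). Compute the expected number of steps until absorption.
E[τ | X_0 = 90] = 3960

Let v_k = E[τ | X_0 = k]. Boundary: v_0 = v_134 = 0. Recurrence: v_k = 1 + (v_{k-1} + v_{k+1})/2 for 1 ≤ k ≤ 133. The particular solution to v_k − (v_{k-1} + v_{k+1})/2 = 1 is v_k = −k^2. Adding homogeneous solution A + B k and matching boundaries gives v_k = k (134 − k). Substituting k = 90: v_90 = 90 · 44 = 3960.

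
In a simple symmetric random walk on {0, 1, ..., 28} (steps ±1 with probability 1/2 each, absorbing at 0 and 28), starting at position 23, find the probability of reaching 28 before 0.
P(hit 28 before 0) = 23/28

Let u_k = P(hit 28 before 0 | start at k). Then u_0 = 0, u_28 = 1, and u_k = u_{k-1}/2 + u_{k+1}/2 for 1 ≤ k ≤ 27. This harmonic recurrence is solved by u_k = k/28, giving u_23 = 23/28.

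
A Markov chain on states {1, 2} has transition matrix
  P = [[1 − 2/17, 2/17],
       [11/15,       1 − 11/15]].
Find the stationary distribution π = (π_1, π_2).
π_1 = 187/217, π_2 = 30/217

Solve πP = π with π_1 + π_2 = 1. From πP = π: π_1 · (1 − 2/17) + π_2 · 11/15 = π_1 ⇒ π_2 · 11/15 = π_1 · 2/17 ⇒ π_2/π_1 = (2/17)/(11/15) = 30/187. Together with π_1 + π_2 = 1:
  π_1 = (11/15)/(2/17 + 11/15) = (11/15)/(217/255) = 187/217,
  π_2 = (2/17)/(2/17 + 11/15) = (2/17)/(217/255) = 30/217.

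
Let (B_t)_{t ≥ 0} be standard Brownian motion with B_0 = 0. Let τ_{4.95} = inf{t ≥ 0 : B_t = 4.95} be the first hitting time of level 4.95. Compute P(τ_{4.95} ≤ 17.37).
P(τ_{4.95} ≤ 17.37) = 2(1 − Φ(4.95/√17.37)) = 2(1 − Φ(1.1877)) ≈ 0.2350

By the reflection principle for standard BM, P(τ_b ≤ t) = 2 · P(B_t ≥ b). Since B_t ~ N(0, t), P(B_t ≥ 4.95) = 1 − Φ(4.95/√t) = 1 − Φ(4.95/√17.37) = 1 − Φ(1.1877) ≈ 0.11748. Doubling: P(τ_{4.95} ≤ 17.37) ≈ 2 · 0.11748 = 0.23496 ≈ 0.2350.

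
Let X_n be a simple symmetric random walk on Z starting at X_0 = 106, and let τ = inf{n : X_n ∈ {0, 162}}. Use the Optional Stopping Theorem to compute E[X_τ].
E[X_τ] = 106

X_n is a martingale and τ is a bounded-mean stopping time (indeed τ is finite a.s. with bounded expectation since the walk is in a bounded region). By the OST, E[X_τ] = E[X_0] = 106. Equivalently: E[X_τ] = 162 · P(hit 162 first) + 0 · P(hit 0 first) = 162 · (106/162) = 106.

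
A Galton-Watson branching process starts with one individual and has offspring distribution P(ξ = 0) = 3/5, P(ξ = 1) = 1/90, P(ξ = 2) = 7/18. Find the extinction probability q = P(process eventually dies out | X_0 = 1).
q = 1

Mean offspring μ = 0·3/5 + 1·1/90 + 2·7/18 = 71/90 ≤ 1. For μ ≤ 1 with offspring not concentrated at 1, the Galton-Watson process goes extinct almost surely, so q = 1.
(Algebraic check: The pgf is f(s) = 3/5 + 1/90·s + 7/18·s². The extinction probability q is the smallest fixed point of f in [0, 1]. Setting s = f(s):
  7/18·s² + (1/90 − 1)·s + 3/5 = 0
  7/18·s² − (3/5 + 7/18)·s + 3/5 = 0
which factors as (s − 1)·(7/18·s − 3/5) = 0, giving roots s = 1 and s = (3/5)/(7/18) = 54/35. Since 54/35 ≥ 1, the smallest root in [0, 1] is s = 1.)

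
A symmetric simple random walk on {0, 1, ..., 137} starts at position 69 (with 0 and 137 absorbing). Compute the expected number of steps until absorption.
E[τ | X_0 = 69] = 4692

Let v_k = E[τ | X_0 = k]. Boundary: v_0 = v_137 = 0. Recurrence: v_k = 1 + (v_{k-1} + v_{k+1})/2 for 1 ≤ k ≤ 136. The particular solution to v_k − (v_{k-1} + v_{k+1})/2 = 1 is v_k = −k^2. Adding homogeneous solution A + B k and matching boundaries gives v_k = k (137 − k). Substituting k = 69: v_69 = 69 · 68 = 4692.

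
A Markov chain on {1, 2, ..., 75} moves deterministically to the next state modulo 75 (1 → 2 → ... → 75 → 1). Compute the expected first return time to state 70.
E[T_70 | X_0 = 70] = 75

The chain cycles deterministically, so starting at state 70 it returns in exactly 75 steps. Equivalently, the stationary distribution is uniform π_j = 1/75 for every state j, so by Kac's formula E[T_70] = 1/π_70 = 75.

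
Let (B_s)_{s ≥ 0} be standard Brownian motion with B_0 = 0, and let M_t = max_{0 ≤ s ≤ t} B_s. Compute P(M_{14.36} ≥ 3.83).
P(M_{14.36} ≥ 3.83) = 2·P(B_{14.36} ≥ 3.83) = 2(1 − Φ(3.83/√14.36)) ≈ 0.3122

By the reflection principle for Brownian motion, P(M_t ≥ a) = 2 · P(B_t ≥ a) for a ≥ 0. Since B_t ~ N(0, t), P(B_t ≥ 3.83) = 1 − Φ(3.83/√t) = 1 − Φ(3.83/√14.36) = 1 − Φ(1.0107). So
  P(M_{14.36} ≥ 3.83) = 2(1 − Φ(1.0107)) ≈ 0.3122.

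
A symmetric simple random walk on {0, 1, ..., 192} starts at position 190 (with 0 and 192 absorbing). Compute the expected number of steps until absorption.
E[τ | X_0 = 190] = 380

Let v_k = E[τ | X_0 = k]. Boundary: v_0 = v_192 = 0. Recurrence: v_k = 1 + (v_{k-1} + v_{k+1})/2 for 1 ≤ k ≤ 191. The particular solution to v_k − (v_{k-1} + v_{k+1})/2 = 1 is v_k = −k^2. Adding homogeneous solution A + B k and matching boundaries gives v_k = k (192 − k). Substituting k = 190: v_190 = 190 · 2 = 380.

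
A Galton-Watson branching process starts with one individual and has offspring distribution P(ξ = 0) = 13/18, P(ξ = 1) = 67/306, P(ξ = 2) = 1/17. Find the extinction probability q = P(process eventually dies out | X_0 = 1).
q = 1

Mean offspring μ = 0·13/18 + 1·67/306 + 2·1/17 = 103/306 ≤ 1. For μ ≤ 1 with offspring not concentrated at 1, the Galton-Watson process goes extinct almost surely, so q = 1.
(Algebraic check: The pgf is f(s) = 13/18 + 67/306·s + 1/17·s². The extinction probability q is the smallest fixed point of f in [0, 1]. Setting s = f(s):
  1/17·s² + (67/306 − 1)·s + 13/18 = 0
  1/17·s² − (13/18 + 1/17)·s + 13/18 = 0
which factors as (s − 1)·(1/17·s − 13/18) = 0, giving roots s = 1 and s = (13/18)/(1/17) = 221/18. Since 221/18 ≥ 1, the smallest root in [0, 1] is s = 1.)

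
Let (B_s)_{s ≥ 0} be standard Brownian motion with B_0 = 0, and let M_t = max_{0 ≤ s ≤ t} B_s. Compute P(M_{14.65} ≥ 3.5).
P(M_{14.65} ≥ 3.5) = 2·P(B_{14.65} ≥ 3.5) = 2(1 − Φ(3.5/√14.65)) ≈ 0.3605

By the reflection principle for Brownian motion, P(M_t ≥ a) = 2 · P(B_t ≥ a) for a ≥ 0. Since B_t ~ N(0, t), P(B_t ≥ 3.5) = 1 − Φ(3.5/√t) = 1 − Φ(3.5/√14.65) = 1 − Φ(0.9144). So
  P(M_{14.65} ≥ 3.5) = 2(1 − Φ(0.9144)) ≈ 0.3605.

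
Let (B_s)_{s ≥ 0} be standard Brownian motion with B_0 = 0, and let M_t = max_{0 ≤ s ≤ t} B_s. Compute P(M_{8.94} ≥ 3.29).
P(M_{8.94} ≥ 3.29) = 2·P(B_{8.94} ≥ 3.29) = 2(1 − Φ(3.29/√8.94)) ≈ 0.2712

By the reflection principle for Brownian motion, P(M_t ≥ a) = 2 · P(B_t ≥ a) for a ≥ 0. Since B_t ~ N(0, t), P(B_t ≥ 3.29) = 1 − Φ(3.29/√t) = 1 − Φ(3.29/√8.94) = 1 − Φ(1.1003). So
  P(M_{8.94} ≥ 3.29) = 2(1 − Φ(1.1003)) ≈ 0.2712.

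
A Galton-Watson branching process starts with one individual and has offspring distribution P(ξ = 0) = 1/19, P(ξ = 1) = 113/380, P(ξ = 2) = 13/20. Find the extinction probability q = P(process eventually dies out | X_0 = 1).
q = 20/247

The pgf is f(s) = 1/19 + 113/380·s + 13/20·s². The extinction probability q is the smallest fixed point of f in [0, 1]. Setting s = f(s):
  13/20·s² + (113/380 − 1)·s + 1/19 = 0
  13/20·s² − (1/19 + 13/20)·s + 1/19 = 0
which factors as (s − 1)·(13/20·s − 1/19) = 0, giving roots s = 1 and s = (1/19)/(13/20) = 20/247.
Mean offspring μ = 113/380 + 2·13/20 = 607/380 > 1 (supercritical), so q < 1. The extinction probability is the smaller root: q = (1/19)/(13/20) = 20/247.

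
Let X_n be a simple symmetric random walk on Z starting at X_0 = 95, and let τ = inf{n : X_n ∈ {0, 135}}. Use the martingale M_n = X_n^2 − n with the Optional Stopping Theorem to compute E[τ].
E[τ] = 3800

M_n = X_n^2 − n is a martingale (since E[X_{n+1}^2 | F_n] = X_n^2 + 1). By OST (τ has finite mean in a bounded region), E[M_τ] = E[M_0] = X_0^2 − 0 = 95^2 = 9025. Also E[M_τ] = E[X_τ^2] − E[τ]. The walk exits at 0 or 135, with P(hit 135 first) = 95/135, so E[X_τ^2] = 135^2 · 95/135 + 0 = 12825. Thus E[τ] = E[X_τ^2] − E[M_τ] = 12825 − 9025 = 3800 = 95(135 − 95) = 3800.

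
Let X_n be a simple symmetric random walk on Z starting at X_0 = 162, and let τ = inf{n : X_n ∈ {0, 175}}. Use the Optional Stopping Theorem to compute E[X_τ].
E[X_τ] = 162

X_n is a martingale and τ is a bounded-mean stopping time (indeed τ is finite a.s. with bounded expectation since the walk is in a bounded region). By the OST, E[X_τ] = E[X_0] = 162. Equivalently: E[X_τ] = 175 · P(hit 175 first) + 0 · P(hit 0 first) = 175 · (162/175) = 162.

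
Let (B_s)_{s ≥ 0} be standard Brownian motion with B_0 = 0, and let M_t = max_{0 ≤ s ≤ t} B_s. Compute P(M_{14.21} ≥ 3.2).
P(M_{14.21} ≥ 3.2) = 2·P(B_{14.21} ≥ 3.2) = 2(1 − Φ(3.2/√14.21)) ≈ 0.3959

By the reflection principle for Brownian motion, P(M_t ≥ a) = 2 · P(B_t ≥ a) for a ≥ 0. Since B_t ~ N(0, t), P(B_t ≥ 3.2) = 1 − Φ(3.2/√t) = 1 − Φ(3.2/√14.21) = 1 − Φ(0.8489). So
  P(M_{14.21} ≥ 3.2) = 2(1 − Φ(0.8489)) ≈ 0.3959.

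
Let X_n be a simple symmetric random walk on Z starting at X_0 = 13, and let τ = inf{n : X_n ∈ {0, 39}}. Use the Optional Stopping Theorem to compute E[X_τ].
E[X_τ] = 13

X_n is a martingale and τ is a bounded-mean stopping time (indeed τ is finite a.s. with bounded expectation since the walk is in a bounded region). By the OST, E[X_τ] = E[X_0] = 13. Equivalently: E[X_τ] = 39 · P(hit 39 first) + 0 · P(hit 0 first) = 39 · (13/39) = 13.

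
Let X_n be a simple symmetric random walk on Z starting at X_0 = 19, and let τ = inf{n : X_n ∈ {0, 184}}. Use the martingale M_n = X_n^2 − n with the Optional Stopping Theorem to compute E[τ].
E[τ] = 3135

M_n = X_n^2 − n is a martingale (since E[X_{n+1}^2 | F_n] = X_n^2 + 1). By OST (τ has finite mean in a bounded region), E[M_τ] = E[M_0] = X_0^2 − 0 = 19^2 = 361. Also E[M_τ] = E[X_τ^2] − E[τ]. The walk exits at 0 or 184, with P(hit 184 first) = 19/184, so E[X_τ^2] = 184^2 · 19/184 + 0 = 3496. Thus E[τ] = E[X_τ^2] − E[M_τ] = 3496 − 361 = 3135 = 19(184 − 19) = 3135.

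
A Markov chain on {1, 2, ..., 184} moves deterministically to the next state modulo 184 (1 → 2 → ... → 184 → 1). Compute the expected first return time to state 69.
E[T_69 | X_0 = 69] = 184

The chain cycles deterministically, so starting at state 69 it returns in exactly 184 steps. Equivalently, the stationary distribution is uniform π_j = 1/184 for every state j, so by Kac's formula E[T_69] = 1/π_69 = 184.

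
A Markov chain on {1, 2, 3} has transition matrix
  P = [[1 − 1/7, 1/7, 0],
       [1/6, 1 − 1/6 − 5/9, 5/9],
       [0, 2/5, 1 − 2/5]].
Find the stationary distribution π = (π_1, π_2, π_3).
π = (21/64, 9/32, 25/64)

This is a birth-death chain on three states, which satisfies detailed balance: π_1 · P_{12} = π_2 · P_{21} and π_2 · P_{23} = π_3 · P_{32}.
From π_1 · 1/7 = π_2 · 1/6: π_2/π_1 = (1/7)/(1/6) = 6/7.
From π_2 · 5/9 = π_3 · 2/5: π_3/π_2 = (5/9)/(2/5) = 25/18.
Take π_1 proportional to 1; then unnormalized π = (1, 6/7, 25/21). Normalize by dividing by the sum 64/21:
  π = (21/64, 9/32, 25/64).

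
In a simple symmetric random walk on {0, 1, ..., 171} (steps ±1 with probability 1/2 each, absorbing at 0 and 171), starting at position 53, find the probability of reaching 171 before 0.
P(hit 171 before 0) = 53/171

Let u_k = P(hit 171 before 0 | start at k). Then u_0 = 0, u_171 = 1, and u_k = u_{k-1}/2 + u_{k+1}/2 for 1 ≤ k ≤ 170. This harmonic recurrence is solved by u_k = k/171, giving u_53 = 53/171.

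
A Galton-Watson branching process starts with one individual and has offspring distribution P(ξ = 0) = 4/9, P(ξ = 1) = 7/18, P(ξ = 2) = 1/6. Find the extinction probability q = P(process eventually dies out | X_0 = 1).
q = 1

Mean offspring μ = 0·4/9 + 1·7/18 + 2·1/6 = 13/18 ≤ 1. For μ ≤ 1 with offspring not concentrated at 1, the Galton-Watson process goes extinct almost surely, so q = 1.
(Algebraic check: The pgf is f(s) = 4/9 + 7/18·s + 1/6·s². The extinction probability q is the smallest fixed point of f in [0, 1]. Setting s = f(s):
  1/6·s² + (7/18 − 1)·s + 4/9 = 0
  1/6·s² − (4/9 + 1/6)·s + 4/9 = 0
which factors as (s − 1)·(1/6·s − 4/9) = 0, giving roots s = 1 and s = (4/9)/(1/6) = 8/3. Since 8/3 ≥ 1, the smallest root in [0, 1] is s = 1.)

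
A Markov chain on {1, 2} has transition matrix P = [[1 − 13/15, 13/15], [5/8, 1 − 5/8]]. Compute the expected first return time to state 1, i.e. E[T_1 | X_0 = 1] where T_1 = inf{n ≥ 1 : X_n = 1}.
E[T_1 | X_0 = 1] = 1/π_1 = 179/75

For an irreducible recurrent Markov chain with stationary distribution π, E[T_i | X_0 = i] = 1/π_i (Kac's formula). Here π_1 = (5/8)/(13/15 + 5/8) = (5/8)/(179/120) = 75/179, so E[T_1 | X_0 = 1] = 1/π_1 = (13/15 + 5/8)/(5/8) = (179/120)/(5/8) = 179/75.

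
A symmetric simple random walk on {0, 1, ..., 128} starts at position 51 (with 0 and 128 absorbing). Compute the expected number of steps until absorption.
E[τ | X_0 = 51] = 3927

Let v_k = E[τ | X_0 = k]. Boundary: v_0 = v_128 = 0. Recurrence: v_k = 1 + (v_{k-1} + v_{k+1})/2 for 1 ≤ k ≤ 127. The particular solution to v_k − (v_{k-1} + v_{k+1})/2 = 1 is v_k = −k^2. Adding homogeneous solution A + B k and matching boundaries gives v_k = k (128 − k). Substituting k = 51: v_51 = 51 · 77 = 3927.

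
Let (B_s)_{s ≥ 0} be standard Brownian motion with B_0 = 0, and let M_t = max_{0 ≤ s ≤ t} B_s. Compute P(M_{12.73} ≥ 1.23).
P(M_{12.73} ≥ 1.23) = 2·P(B_{12.73} ≥ 1.23) = 2(1 − Φ(1.23/√12.73)) ≈ 0.7303

By the reflection principle for Brownian motion, P(M_t ≥ a) = 2 · P(B_t ≥ a) for a ≥ 0. Since B_t ~ N(0, t), P(B_t ≥ 1.23) = 1 − Φ(1.23/√t) = 1 − Φ(1.23/√12.73) = 1 − Φ(0.3447). So
  P(M_{12.73} ≥ 1.23) = 2(1 − Φ(0.3447)) ≈ 0.7303.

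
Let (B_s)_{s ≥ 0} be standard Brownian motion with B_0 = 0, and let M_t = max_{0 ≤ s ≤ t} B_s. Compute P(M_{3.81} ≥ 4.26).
P(M_{3.81} ≥ 4.26) = 2·P(B_{3.81} ≥ 4.26) = 2(1 − Φ(4.26/√3.81)) ≈ 0.0291

By the reflection principle for Brownian motion, P(M_t ≥ a) = 2 · P(B_t ≥ a) for a ≥ 0. Since B_t ~ N(0, t), P(B_t ≥ 4.26) = 1 − Φ(4.26/√t) = 1 − Φ(4.26/√3.81) = 1 − Φ(2.1825). So
  P(M_{3.81} ≥ 4.26) = 2(1 − Φ(2.1825)) ≈ 0.0291.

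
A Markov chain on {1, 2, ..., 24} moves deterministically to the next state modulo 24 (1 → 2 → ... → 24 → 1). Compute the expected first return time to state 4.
E[T_4 | X_0 = 4] = 24

The chain cycles deterministically, so starting at state 4 it returns in exactly 24 steps. Equivalently, the stationary distribution is uniform π_j = 1/24 for every state j, so by Kac's formula E[T_4] = 1/π_4 = 24.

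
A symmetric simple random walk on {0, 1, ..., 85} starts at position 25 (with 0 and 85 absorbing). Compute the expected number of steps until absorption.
E[τ | X_0 = 25] = 1500

Let v_k = E[τ | X_0 = k]. Boundary: v_0 = v_85 = 0. Recurrence: v_k = 1 + (v_{k-1} + v_{k+1})/2 for 1 ≤ k ≤ 84. The particular solution to v_k − (v_{k-1} + v_{k+1})/2 = 1 is v_k = −k^2. Adding homogeneous solution A + B k and matching boundaries gives v_k = k (85 − k). Substituting k = 25: v_25 = 25 · 60 = 1500.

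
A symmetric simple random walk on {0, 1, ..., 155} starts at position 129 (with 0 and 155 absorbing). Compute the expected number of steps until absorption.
E[τ | X_0 = 129] = 3354

Let v_k = E[τ | X_0 = k]. Boundary: v_0 = v_155 = 0. Recurrence: v_k = 1 + (v_{k-1} + v_{k+1})/2 for 1 ≤ k ≤ 154. The particular solution to v_k − (v_{k-1} + v_{k+1})/2 = 1 is v_k = −k^2. Adding homogeneous solution A + B k and matching boundaries gives v_k = k (155 − k). Substituting k = 129: v_129 = 129 · 26 = 3354.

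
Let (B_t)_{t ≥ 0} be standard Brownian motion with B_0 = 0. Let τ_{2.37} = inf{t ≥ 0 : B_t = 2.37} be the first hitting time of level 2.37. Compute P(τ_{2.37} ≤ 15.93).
P(τ_{2.37} ≤ 15.93) = 2(1 − Φ(2.37/√15.93)) = 2(1 − Φ(0.5938)) ≈ 0.5526

By the reflection principle for standard BM, P(τ_b ≤ t) = 2 · P(B_t ≥ b). Since B_t ~ N(0, t), P(B_t ≥ 2.37) = 1 − Φ(2.37/√t) = 1 − Φ(2.37/√15.93) = 1 − Φ(0.5938) ≈ 0.27632. Doubling: P(τ_{2.37} ≤ 15.93) ≈ 2 · 0.27632 = 0.55264 ≈ 0.5526.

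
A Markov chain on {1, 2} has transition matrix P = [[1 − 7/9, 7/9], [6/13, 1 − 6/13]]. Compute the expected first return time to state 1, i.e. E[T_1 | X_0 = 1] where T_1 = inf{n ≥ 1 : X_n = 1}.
E[T_1 | X_0 = 1] = 1/π_1 = 145/54

For an irreducible recurrent Markov chain with stationary distribution π, E[T_i | X_0 = i] = 1/π_i (Kac's formula). Here π_1 = (6/13)/(7/9 + 6/13) = (6/13)/(145/117) = 54/145, so E[T_1 | X_0 = 1] = 1/π_1 = (7/9 + 6/13)/(6/13) = (145/117)/(6/13) = 145/54.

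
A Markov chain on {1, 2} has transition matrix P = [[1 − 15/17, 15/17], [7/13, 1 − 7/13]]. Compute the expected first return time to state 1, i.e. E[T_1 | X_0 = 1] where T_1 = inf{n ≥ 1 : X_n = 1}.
E[T_1 | X_0 = 1] = 1/π_1 = 314/119

For an irreducible recurrent Markov chain with stationary distribution π, E[T_i | X_0 = i] = 1/π_i (Kac's formula). Here π_1 = (7/13)/(15/17 + 7/13) = (7/13)/(314/221) = 119/314, so E[T_1 | X_0 = 1] = 1/π_1 = (15/17 + 7/13)/(7/13) = (314/221)/(7/13) = 314/119.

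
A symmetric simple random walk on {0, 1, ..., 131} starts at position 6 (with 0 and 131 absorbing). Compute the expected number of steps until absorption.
E[τ | X_0 = 6] = 750

Let v_k = E[τ | X_0 = k]. Boundary: v_0 = v_131 = 0. Recurrence: v_k = 1 + (v_{k-1} + v_{k+1})/2 for 1 ≤ k ≤ 130. The particular solution to v_k − (v_{k-1} + v_{k+1})/2 = 1 is v_k = −k^2. Adding homogeneous solution A + B k and matching boundaries gives v_k = k (131 − k). Substituting k = 6: v_6 = 6 · 125 = 750.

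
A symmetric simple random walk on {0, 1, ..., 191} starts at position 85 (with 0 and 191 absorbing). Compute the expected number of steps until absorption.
E[τ | X_0 = 85] = 9010

Let v_k = E[τ | X_0 = k]. Boundary: v_0 = v_191 = 0. Recurrence: v_k = 1 + (v_{k-1} + v_{k+1})/2 for 1 ≤ k ≤ 190. The particular solution to v_k − (v_{k-1} + v_{k+1})/2 = 1 is v_k = −k^2. Adding homogeneous solution A + B k and matching boundaries gives v_k = k (191 − k). Substituting k = 85: v_85 = 85 · 106 = 9010.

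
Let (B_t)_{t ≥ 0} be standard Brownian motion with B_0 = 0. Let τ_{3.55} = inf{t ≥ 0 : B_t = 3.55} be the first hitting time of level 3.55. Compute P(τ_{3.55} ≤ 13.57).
P(τ_{3.55} ≤ 13.57) = 2(1 − Φ(3.55/√13.57)) = 2(1 − Φ(0.9637)) ≈ 0.3352

By the reflection principle for standard BM, P(τ_b ≤ t) = 2 · P(B_t ≥ b). Since B_t ~ N(0, t), P(B_t ≥ 3.55) = 1 − Φ(3.55/√t) = 1 − Φ(3.55/√13.57) = 1 − Φ(0.9637) ≈ 0.16760. Doubling: P(τ_{3.55} ≤ 13.57) ≈ 2 · 0.16760 = 0.33520 ≈ 0.3352.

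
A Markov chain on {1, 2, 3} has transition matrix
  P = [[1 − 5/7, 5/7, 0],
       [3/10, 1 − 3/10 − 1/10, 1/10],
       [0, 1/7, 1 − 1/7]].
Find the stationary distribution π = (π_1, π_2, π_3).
π = (21/106, 25/53, 35/106)

This is a birth-death chain on three states, which satisfies detailed balance: π_1 · P_{12} = π_2 · P_{21} and π_2 · P_{23} = π_3 · P_{32}.
From π_1 · 5/7 = π_2 · 3/10: π_2/π_1 = (5/7)/(3/10) = 50/21.
From π_2 · 1/10 = π_3 · 1/7: π_3/π_2 = (1/10)/(1/7) = 7/10.
Take π_1 proportional to 1; then unnormalized π = (1, 50/21, 5/3). Normalize by dividing by the sum 106/21:
  π = (21/106, 25/53, 35/106).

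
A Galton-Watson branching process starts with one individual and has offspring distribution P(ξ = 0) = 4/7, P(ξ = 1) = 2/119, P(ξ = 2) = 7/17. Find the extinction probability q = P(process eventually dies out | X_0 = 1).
q = 1

Mean offspring μ = 0·4/7 + 1·2/119 + 2·7/17 = 100/119 ≤ 1. For μ ≤ 1 with offspring not concentrated at 1, the Galton-Watson process goes extinct almost surely, so q = 1.
(Algebraic check: The pgf is f(s) = 4/7 + 2/119·s + 7/17·s². The extinction probability q is the smallest fixed point of f in [0, 1]. Setting s = f(s):
  7/17·s² + (2/119 − 1)·s + 4/7 = 0
  7/17·s² − (4/7 + 7/17)·s + 4/7 = 0
which factors as (s − 1)·(7/17·s − 4/7) = 0, giving roots s = 1 and s = (4/7)/(7/17) = 68/49. Since 68/49 ≥ 1, the smallest root in [0, 1] is s = 1.)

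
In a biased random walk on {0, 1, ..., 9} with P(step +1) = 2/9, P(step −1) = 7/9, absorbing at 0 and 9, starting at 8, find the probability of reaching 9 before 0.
P(hit 9 before 0) = (1 − (7/2)^8) / (1 − (7/2)^9) = 2305818/8070619

Let u_k denote P(reach 9 before 0 | start at k). Boundary: u_0 = 0, u_9 = 1. Recurrence: u_k = 2/9·u_{k+1} + 7/9·u_{k-1} for 1 ≤ k ≤ 8. Try u_k = A + B·r^k with r = q/p = (7/9)/(2/9) = 7/2. Substitution satisfies the recurrence; boundary conditions give:
  u_k = (1 − r^k) / (1 − r^N) = (1 − (7/2)^8) / (1 − (7/2)^9) = 2305818/8070619.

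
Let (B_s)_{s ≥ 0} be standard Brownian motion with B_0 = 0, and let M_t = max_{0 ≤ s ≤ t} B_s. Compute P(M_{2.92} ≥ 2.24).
P(M_{2.92} ≥ 2.24) = 2·P(B_{2.92} ≥ 2.24) = 2(1 − Φ(2.24/√2.92)) ≈ 0.1899

By the reflection principle for Brownian motion, P(M_t ≥ a) = 2 · P(B_t ≥ a) for a ≥ 0. Since B_t ~ N(0, t), P(B_t ≥ 2.24) = 1 − Φ(2.24/√t) = 1 − Φ(2.24/√2.92) = 1 − Φ(1.3109). So
  P(M_{2.92} ≥ 2.24) = 2(1 − Φ(1.3109)) ≈ 0.1899.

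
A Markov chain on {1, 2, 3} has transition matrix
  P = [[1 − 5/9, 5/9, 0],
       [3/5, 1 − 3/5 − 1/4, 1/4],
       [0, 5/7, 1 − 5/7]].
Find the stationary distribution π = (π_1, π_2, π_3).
π = (4/9, 100/243, 35/243)

This is a birth-death chain on three states, which satisfies detailed balance: π_1 · P_{12} = π_2 · P_{21} and π_2 · P_{23} = π_3 · P_{32}.
From π_1 · 5/9 = π_2 · 3/5: π_2/π_1 = (5/9)/(3/5) = 25/27.
From π_2 · 1/4 = π_3 · 5/7: π_3/π_2 = (1/4)/(5/7) = 7/20.
Take π_1 proportional to 1; then unnormalized π = (1, 25/27, 35/108). Normalize by dividing by the sum 9/4:
  π = (4/9, 100/243, 35/243).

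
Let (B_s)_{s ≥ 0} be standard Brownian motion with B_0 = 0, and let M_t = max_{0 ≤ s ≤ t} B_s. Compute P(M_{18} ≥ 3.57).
P(M_{18} ≥ 3.57) = 2·P(B_{18} ≥ 3.57) = 2(1 − Φ(3.57/√18)) ≈ 0.4001

By the reflection principle for Brownian motion, P(M_t ≥ a) = 2 · P(B_t ≥ a) for a ≥ 0. Since B_t ~ N(0, t), P(B_t ≥ 3.57) = 1 − Φ(3.57/√t) = 1 − Φ(3.57/√18) = 1 − Φ(0.8415). So
  P(M_{18} ≥ 3.57) = 2(1 − Φ(0.8415)) ≈ 0.4001.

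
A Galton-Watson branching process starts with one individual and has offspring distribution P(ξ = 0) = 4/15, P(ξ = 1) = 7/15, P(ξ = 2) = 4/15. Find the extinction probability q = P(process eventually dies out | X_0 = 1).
q = 1

Mean offspring μ = 0·4/15 + 1·7/15 + 2·4/15 = 1 ≤ 1. For μ ≤ 1 with offspring not concentrated at 1, the Galton-Watson process goes extinct almost surely, so q = 1.
(Algebraic check: The pgf is f(s) = 4/15 + 7/15·s + 4/15·s². The extinction probability q is the smallest fixed point of f in [0, 1]. Setting s = f(s):
  4/15·s² + (7/15 − 1)·s + 4/15 = 0
  4/15·s² − (4/15 + 4/15)·s + 4/15 = 0
which factors as (s − 1)·(4/15·s − 4/15) = 0, giving roots s = 1 and s = (4/15)/(4/15) = 1. Since 1 ≥ 1, the smallest root in [0, 1] is s = 1.)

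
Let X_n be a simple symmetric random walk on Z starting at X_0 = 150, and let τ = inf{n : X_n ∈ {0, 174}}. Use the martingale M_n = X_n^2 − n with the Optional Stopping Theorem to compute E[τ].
E[τ] = 3600

M_n = X_n^2 − n is a martingale (since E[X_{n+1}^2 | F_n] = X_n^2 + 1). By OST (τ has finite mean in a bounded region), E[M_τ] = E[M_0] = X_0^2 − 0 = 150^2 = 22500. Also E[M_τ] = E[X_τ^2] − E[τ]. The walk exits at 0 or 174, with P(hit 174 first) = 150/174, so E[X_τ^2] = 174^2 · 150/174 + 0 = 26100. Thus E[τ] = E[X_τ^2] − E[M_τ] = 26100 − 22500 = 3600 = 150(174 − 150) = 3600.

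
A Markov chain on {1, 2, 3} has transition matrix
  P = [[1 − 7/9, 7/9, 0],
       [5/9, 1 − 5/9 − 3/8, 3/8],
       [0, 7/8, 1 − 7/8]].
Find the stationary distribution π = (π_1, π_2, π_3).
π = (1/3, 7/15, 1/5)

This is a birth-death chain on three states, which satisfies detailed balance: π_1 · P_{12} = π_2 · P_{21} and π_2 · P_{23} = π_3 · P_{32}.
From π_1 · 7/9 = π_2 · 5/9: π_2/π_1 = (7/9)/(5/9) = 7/5.
From π_2 · 3/8 = π_3 · 7/8: π_3/π_2 = (3/8)/(7/8) = 3/7.
Take π_1 proportional to 1; then unnormalized π = (1, 7/5, 3/5). Normalize by dividing by the sum 3:
  π = (1/3, 7/15, 1/5).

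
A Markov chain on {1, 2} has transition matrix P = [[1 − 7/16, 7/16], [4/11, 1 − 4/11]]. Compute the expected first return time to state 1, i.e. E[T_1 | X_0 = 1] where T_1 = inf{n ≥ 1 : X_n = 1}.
E[T_1 | X_0 = 1] = 1/π_1 = 141/64

For an irreducible recurrent Markov chain with stationary distribution π, E[T_i | X_0 = i] = 1/π_i (Kac's formula). Here π_1 = (4/11)/(7/16 + 4/11) = (4/11)/(141/176) = 64/141, so E[T_1 | X_0 = 1] = 1/π_1 = (7/16 + 4/11)/(4/11) = (141/176)/(4/11) = 141/64.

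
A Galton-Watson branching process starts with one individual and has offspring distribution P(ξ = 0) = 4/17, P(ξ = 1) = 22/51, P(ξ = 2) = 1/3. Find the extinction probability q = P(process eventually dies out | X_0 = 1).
q = 12/17

The pgf is f(s) = 4/17 + 22/51·s + 1/3·s². The extinction probability q is the smallest fixed point of f in [0, 1]. Setting s = f(s):
  1/3·s² + (22/51 − 1)·s + 4/17 = 0
  1/3·s² − (4/17 + 1/3)·s + 4/17 = 0
which factors as (s − 1)·(1/3·s − 4/17) = 0, giving roots s = 1 and s = (4/17)/(1/3) = 12/17.
Mean offspring μ = 22/51 + 2·1/3 = 56/51 > 1 (supercritical), so q < 1. The extinction probability is the smaller root: q = (4/17)/(1/3) = 12/17.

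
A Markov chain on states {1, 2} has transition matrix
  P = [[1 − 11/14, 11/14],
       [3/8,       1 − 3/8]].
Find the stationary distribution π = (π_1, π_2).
π_1 = 21/65, π_2 = 44/65

Solve πP = π with π_1 + π_2 = 1. From πP = π: π_1 · (1 − 11/14) + π_2 · 3/8 = π_1 ⇒ π_2 · 3/8 = π_1 · 11/14 ⇒ π_2/π_1 = (11/14)/(3/8) = 44/21. Together with π_1 + π_2 = 1:
  π_1 = (3/8)/(11/14 + 3/8) = (3/8)/(65/56) = 21/65,
  π_2 = (11/14)/(11/14 + 3/8) = (11/14)/(65/56) = 44/65.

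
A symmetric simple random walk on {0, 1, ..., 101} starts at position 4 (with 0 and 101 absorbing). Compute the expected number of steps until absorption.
E[τ | X_0 = 4] = 388

Let v_k = E[τ | X_0 = k]. Boundary: v_0 = v_101 = 0. Recurrence: v_k = 1 + (v_{k-1} + v_{k+1})/2 for 1 ≤ k ≤ 100. The particular solution to v_k − (v_{k-1} + v_{k+1})/2 = 1 is v_k = −k^2. Adding homogeneous solution A + B k and matching boundaries gives v_k = k (101 − k). Substituting k = 4: v_4 = 4 · 97 = 388.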